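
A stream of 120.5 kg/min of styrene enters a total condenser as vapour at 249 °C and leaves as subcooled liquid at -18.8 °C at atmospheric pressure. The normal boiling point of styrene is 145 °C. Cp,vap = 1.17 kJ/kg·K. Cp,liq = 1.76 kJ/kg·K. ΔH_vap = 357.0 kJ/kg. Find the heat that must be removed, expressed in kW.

vapour 249→145 °C: -121.68 kJ/kg
condensation at 145 °C: -357 kJ/kg
liquid 145→-18.8 °C: -288.29 kJ/kg
Δh = -121.68 + -357 + -288.29 = -766.97 kJ/kg
Q = ṁ·Δh = 120.5 kg/min × -766.97 kJ/kg = -92420 kJ/min
|Q| = 1540.3 kW

Q_c = 1540 kW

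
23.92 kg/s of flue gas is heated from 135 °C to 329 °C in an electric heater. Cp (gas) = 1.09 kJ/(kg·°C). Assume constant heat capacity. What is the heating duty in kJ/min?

Q = 303000 kJ/min

Q = ṁ·Cp·ΔT = 23.92 × 1.09 × (329 − 135) = 5058.1 kJ/s
Heating duty = 303490 kJ/min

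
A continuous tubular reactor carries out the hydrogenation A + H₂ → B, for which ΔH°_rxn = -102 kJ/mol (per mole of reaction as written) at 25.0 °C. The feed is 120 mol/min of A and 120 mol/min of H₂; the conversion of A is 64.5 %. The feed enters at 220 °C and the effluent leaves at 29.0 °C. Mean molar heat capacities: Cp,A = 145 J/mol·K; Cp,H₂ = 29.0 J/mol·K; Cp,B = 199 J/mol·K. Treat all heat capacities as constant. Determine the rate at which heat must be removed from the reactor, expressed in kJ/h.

Extent of reaction ξ = 0.645 × 120 = 77.4 mol/min
Reaction term: ξ·ΔH°_rxn = 77.4 × -102 = -7894.8 kJ/min
Sensible, feed 220→25 °C: -4071.6 kJ/min
Outlet flows (mol/min): A 42.6, H₂ 42.6, B 77.4
Sensible, products 25→29.0 °C: 91.26 kJ/min
Q = ΔH = -11875 kJ/min = -197.92 kW
Heat removed = 712510 kJ/h

Q_out = 713000 kJ/h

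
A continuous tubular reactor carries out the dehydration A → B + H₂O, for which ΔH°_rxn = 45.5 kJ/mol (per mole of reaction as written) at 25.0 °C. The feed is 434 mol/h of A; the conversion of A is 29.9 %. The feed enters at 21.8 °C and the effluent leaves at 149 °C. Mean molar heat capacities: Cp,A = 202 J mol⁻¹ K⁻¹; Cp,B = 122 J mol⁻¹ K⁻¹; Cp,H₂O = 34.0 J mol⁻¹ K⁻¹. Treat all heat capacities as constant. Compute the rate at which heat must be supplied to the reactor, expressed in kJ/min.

Q_in = 272 kJ/min

Extent of reaction ξ = 0.299 × 434 = 129.77 mol/h
Reaction term: ξ·ΔH°_rxn = 129.77 × 45.5 = 5904.4 kJ/h
Sensible, feed 21.8→25 °C: 280.54 kJ/h
Outlet flows (mol/h): A 304.23, B 129.77, H₂O 129.77
Sensible, products 25→149 °C: 10131 kJ/h
Q = ΔH = 16316 kJ/h = 4.5321 kW
Heat supplied = 271.93 kJ/min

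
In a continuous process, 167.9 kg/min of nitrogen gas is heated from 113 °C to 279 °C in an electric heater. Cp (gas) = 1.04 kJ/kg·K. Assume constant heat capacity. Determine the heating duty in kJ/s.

Q = 483 kJ/s

Q = ṁ·Cp·ΔT = 167.9 × 1.04 × (279 − 113) = 28986 kJ/min
Converting: 28986 / 60 s = 483.1 kW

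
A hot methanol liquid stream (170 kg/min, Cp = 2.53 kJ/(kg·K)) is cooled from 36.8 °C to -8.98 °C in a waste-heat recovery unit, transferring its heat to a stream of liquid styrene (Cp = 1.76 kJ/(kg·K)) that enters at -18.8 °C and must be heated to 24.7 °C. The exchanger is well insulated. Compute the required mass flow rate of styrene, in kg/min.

ṁ_c = 257 kg/min

Heat released by hot stream: Q = 170 × 2.53 × (36.8 − -8.98) = 19690 kJ/min
Energy balance on cold side (adiabatic exchanger): Q = ṁ_c·Cp_c·(T_c,out − T_c,in)
ṁ_c = 19690 / [1.76 × (24.7 − -18.8)] = 257.18 kg/min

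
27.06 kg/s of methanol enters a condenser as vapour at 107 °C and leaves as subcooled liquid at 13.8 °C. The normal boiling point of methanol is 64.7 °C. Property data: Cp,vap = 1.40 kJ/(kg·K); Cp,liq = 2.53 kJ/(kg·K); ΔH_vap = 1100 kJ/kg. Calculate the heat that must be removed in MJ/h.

vapour 107→64.7 °C: -59.22 kJ/kg
condensation at 64.7 °C: -1100 kJ/kg
liquid 64.7→13.8 °C: -128.78 kJ/kg
Δh = -59.22 + -1100 + -128.78 = -1288 kJ/kg
Q = ṁ·Δh = 27.06 kg/s × -1288 kJ/kg = -34853 kJ/s
|Q| = 34853 kW = 125470 MJ/h

Q_c = 125000 MJ/h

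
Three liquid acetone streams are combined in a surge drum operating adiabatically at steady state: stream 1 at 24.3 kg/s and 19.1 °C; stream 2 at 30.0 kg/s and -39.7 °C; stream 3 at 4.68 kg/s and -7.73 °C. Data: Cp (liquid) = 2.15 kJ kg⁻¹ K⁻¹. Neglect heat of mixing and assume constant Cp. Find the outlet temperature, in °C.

No heat crosses the boundary, so H_out = H_in.
T_out = Σ ṁᵢCp,ᵢTᵢ / Σ ṁᵢCp,ᵢ
      = -1640.5 / 126.81 = -12.937 °C

T_out = -12.9 °C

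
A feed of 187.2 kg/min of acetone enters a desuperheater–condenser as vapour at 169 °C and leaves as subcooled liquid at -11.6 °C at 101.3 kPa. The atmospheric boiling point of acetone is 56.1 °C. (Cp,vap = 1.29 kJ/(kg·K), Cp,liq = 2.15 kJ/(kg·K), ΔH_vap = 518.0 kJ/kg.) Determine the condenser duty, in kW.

Q_c = 2520 kW

vapour 169→56.1 °C: -145.64 kJ/kg
condensation at 56.1 °C: -518 kJ/kg
liquid 56.1→-11.6 °C: -145.56 kJ/kg
Δh = -145.64 + -518 + -145.56 = -809.2 kJ/kg
Q = ṁ·Δh = 187.2 kg/min × -809.2 kJ/kg = -151480 kJ/min
|Q| = 2524.7 kW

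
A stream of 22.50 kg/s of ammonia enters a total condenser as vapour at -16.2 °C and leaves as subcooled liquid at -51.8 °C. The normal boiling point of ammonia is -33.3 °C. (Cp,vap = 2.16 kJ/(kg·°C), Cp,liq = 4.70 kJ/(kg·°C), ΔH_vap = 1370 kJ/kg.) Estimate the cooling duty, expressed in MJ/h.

vapour -16.2→-33.3 °C: -36.936 kJ/kg
condensation at -33.3 °C: -1370 kJ/kg
liquid -33.3→-51.8 °C: -86.95 kJ/kg
Δh = -36.936 + -1370 + -86.95 = -1493.9 kJ/kg
Q = ṁ·Δh = 22.50 kg/s × -1493.9 kJ/kg = -33612 kJ/s
|Q| = 33612 kW = 121000 MJ/h

Q_c = 121000 MJ/h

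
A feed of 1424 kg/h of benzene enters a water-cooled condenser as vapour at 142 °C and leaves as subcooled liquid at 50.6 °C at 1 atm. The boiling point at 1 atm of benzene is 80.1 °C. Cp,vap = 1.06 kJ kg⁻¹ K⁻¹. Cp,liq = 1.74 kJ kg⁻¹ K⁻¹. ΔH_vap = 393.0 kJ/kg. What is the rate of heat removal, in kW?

Q_c = 202 kW

vapour 142→80.1 °C: -65.614 kJ/kg
condensation at 80.1 °C: -393 kJ/kg
liquid 80.1→50.6 °C: -51.33 kJ/kg
Δh = -65.614 + -393 + -51.33 = -509.94 kJ/kg
Q = ṁ·Δh = 1424 kg/h × -509.94 kJ/kg = -726160 kJ/h
|Q| = 201.71 kW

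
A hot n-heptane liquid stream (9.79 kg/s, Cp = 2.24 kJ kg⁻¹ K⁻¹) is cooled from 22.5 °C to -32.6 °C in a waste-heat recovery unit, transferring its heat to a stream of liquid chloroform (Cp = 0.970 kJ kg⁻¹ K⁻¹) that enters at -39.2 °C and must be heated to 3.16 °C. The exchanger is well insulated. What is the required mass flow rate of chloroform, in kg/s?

ṁ_c = 29.4 kg/s

Heat released by hot stream: Q = 9.79 × 2.24 × (22.5 − -32.6) = 1208.3 kJ/s
Energy balance on cold side (adiabatic exchanger): Q = ṁ_c·Cp_c·(T_c,out − T_c,in)
ṁ_c = 1208.3 / [0.970 × (3.16 − -39.2)] = 29.407 kg/s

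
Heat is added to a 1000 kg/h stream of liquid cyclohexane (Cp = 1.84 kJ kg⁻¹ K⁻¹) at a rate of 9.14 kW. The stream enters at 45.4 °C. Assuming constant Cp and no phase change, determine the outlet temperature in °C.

T_out = 63.3 °C

Q = 9.14 kW = 32904 kJ/h
ΔT = Q/(ṁ·Cp) = 32904/(1000×1.84) = 17.883 K
T_out = 45.4 + 17.883 = 63.283 °C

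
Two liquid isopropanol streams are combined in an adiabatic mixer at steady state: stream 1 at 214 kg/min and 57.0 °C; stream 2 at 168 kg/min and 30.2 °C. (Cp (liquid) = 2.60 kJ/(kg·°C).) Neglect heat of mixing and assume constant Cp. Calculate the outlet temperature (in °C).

T_out = 45.2 °C

Adiabatic, steady state ⇒ Σ ṁᵢCp,ᵢ(T_out − Tᵢ) = 0
T_out = Σ ṁᵢCp,ᵢTᵢ / Σ ṁᵢCp,ᵢ
      = 44906 / 993.2 = 45.214 °C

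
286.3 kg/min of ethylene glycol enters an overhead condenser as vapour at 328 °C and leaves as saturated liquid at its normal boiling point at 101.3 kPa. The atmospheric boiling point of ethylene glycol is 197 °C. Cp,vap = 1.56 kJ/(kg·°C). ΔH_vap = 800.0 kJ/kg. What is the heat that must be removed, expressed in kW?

vapour 328→197 °C: -204.36 kJ/kg
condensation at 197 °C: -800 kJ/kg
Δh = -204.36 + -800 = -1004.4 kJ/kg
Q = ṁ·Δh = 286.3 kg/min × -1004.4 kJ/kg = -287550 kJ/min
|Q| = 4792.5 kW

Q_c = 4790 kW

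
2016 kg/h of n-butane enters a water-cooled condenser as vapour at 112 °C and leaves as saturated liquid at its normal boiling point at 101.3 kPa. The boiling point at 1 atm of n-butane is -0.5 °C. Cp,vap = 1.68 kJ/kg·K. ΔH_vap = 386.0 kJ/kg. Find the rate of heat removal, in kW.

vapour 112→-0.5 °C: -189 kJ/kg
condensation at -0.5 °C: -386 kJ/kg
Δh = -189 + -386 = -575 kJ/kg
Q = ṁ·Δh = 2016 kg/h × -575 kJ/kg = -1.1592e+06 kJ/h
|Q| = 322 kW

Q_c = 322 kW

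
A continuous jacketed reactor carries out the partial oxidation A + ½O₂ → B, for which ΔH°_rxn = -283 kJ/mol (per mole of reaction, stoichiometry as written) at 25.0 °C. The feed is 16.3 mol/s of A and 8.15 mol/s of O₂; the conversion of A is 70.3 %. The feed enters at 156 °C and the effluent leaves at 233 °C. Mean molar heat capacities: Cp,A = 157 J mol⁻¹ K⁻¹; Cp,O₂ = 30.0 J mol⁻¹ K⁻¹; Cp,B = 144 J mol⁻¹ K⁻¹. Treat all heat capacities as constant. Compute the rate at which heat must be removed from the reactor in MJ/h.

Extent of reaction ξ = 0.703 × 16.3 = 11.459 mol/s
Reaction term: ξ·ΔH°_rxn = 11.459 × -283 = -3242.9 kJ/s
Sensible, feed 156→25 °C: -367.27 kJ/s
Outlet flows (mol/s): A 4.8411, O₂ 2.4206, B 11.459
Sensible, products 25→233 °C: 516.41 kJ/s
Q = ΔH = -3093.7 kJ/s = -3093.7 kW
Heat removed = 11137 MJ/h

Q_out = 11100 MJ/h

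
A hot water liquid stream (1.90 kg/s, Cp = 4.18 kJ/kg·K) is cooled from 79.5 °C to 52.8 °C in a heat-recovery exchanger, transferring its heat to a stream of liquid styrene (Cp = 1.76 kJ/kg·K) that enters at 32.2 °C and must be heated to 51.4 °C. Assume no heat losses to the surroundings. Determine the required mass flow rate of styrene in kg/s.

ṁ_c = 6.28 kg/s

Heat released by hot stream: Q = 1.90 × 4.18 × (79.5 − 52.8) = 212.05 kJ/s
Energy balance on cold side (adiabatic exchanger): Q = ṁ_c·Cp_c·(T_c,out − T_c,in)
ṁ_c = 212.05 / [1.76 × (51.4 − 32.2)] = 6.2752 kg/s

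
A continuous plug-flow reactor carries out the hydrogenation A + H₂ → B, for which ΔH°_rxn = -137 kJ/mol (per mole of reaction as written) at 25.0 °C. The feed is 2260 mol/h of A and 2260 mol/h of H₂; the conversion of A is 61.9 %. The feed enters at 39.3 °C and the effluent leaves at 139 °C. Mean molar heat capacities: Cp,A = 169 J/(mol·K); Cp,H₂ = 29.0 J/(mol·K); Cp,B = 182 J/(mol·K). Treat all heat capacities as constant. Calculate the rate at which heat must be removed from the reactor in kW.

Q_out = 41.6 kW

Extent of reaction ξ = 0.619 × 2260 = 1398.9 mol/h
Reaction term: ξ·ΔH°_rxn = 1398.9 × -137 = -191650 kJ/h
Sensible, feed 39.3→25 °C: -6399 kJ/h
Outlet flows (mol/h): A 861.06, H₂ 861.06, B 1398.9
Sensible, products 25→139 °C: 48461 kJ/h
Q = ΔH = -149590 kJ/h = -41.554 kW
Heat removed = 41.554 kW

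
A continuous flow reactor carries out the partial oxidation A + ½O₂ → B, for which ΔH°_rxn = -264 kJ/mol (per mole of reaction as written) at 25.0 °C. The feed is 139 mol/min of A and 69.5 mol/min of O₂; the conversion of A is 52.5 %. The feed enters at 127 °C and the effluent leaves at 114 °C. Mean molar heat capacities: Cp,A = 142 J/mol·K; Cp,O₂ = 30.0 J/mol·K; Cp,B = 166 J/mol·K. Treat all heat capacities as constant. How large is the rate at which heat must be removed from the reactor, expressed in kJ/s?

Q_out = 325 kJ/s

Extent of reaction ξ = 0.525 × 139 = 72.975 mol/min
Reaction term: ξ·ΔH°_rxn = 72.975 × -264 = -19265 kJ/min
Sensible, feed 127→25 °C: -2225.9 kJ/min
Outlet flows (mol/min): A 66.025, O₂ 33.012, B 72.975
Sensible, products 25→114 °C: 2000.7 kJ/min
Q = ΔH = -19491 kJ/min = -324.84 kW
Heat removed = 324.84 kJ/s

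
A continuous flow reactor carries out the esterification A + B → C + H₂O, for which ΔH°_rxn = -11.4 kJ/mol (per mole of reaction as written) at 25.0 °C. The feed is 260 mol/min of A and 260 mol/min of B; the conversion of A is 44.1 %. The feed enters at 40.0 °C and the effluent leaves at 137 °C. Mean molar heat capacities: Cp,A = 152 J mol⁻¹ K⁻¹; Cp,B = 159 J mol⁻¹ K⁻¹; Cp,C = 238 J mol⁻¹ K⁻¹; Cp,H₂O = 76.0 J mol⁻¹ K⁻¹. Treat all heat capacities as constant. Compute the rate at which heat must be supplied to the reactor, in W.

Extent of reaction ξ = 0.441 × 260 = 114.66 mol/min
Reaction term: ξ·ΔH°_rxn = 114.66 × -11.4 = -1307.1 kJ/min
Sensible, feed 40.0→25 °C: -1212.9 kJ/min
Outlet flows (mol/min): A 145.34, B 145.34, C 114.66, H₂O 114.66
Sensible, products 25→137 °C: 9094.8 kJ/min
Q = ΔH = 6574.8 kJ/min = 109.58 kW
Heat supplied = 109580 W

Q_in = 110000 W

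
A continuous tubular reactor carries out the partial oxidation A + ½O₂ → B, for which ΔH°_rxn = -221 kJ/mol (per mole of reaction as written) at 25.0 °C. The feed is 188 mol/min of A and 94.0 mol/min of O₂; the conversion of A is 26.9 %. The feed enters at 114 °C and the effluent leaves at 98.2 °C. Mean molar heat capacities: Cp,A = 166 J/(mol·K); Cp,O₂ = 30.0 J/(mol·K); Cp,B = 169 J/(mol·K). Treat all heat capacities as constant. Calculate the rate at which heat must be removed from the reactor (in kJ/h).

Q_out = 706000 kJ/h

Extent of reaction ξ = 0.269 × 188 = 50.572 mol/min
Reaction term: ξ·ΔH°_rxn = 50.572 × -221 = -11176 kJ/min
Sensible, feed 114→25 °C: -3028.5 kJ/min
Outlet flows (mol/min): A 137.43, O₂ 68.714, B 50.572
Sensible, products 25→98.2 °C: 2446.4 kJ/min
Q = ΔH = -11758 kJ/min = -195.97 kW
Heat removed = 705510 kJ/h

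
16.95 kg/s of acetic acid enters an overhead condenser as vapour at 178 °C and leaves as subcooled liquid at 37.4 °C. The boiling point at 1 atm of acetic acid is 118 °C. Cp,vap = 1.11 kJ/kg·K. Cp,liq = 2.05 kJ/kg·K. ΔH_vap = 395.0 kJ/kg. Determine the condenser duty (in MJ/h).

Q_c = 38200 MJ/h

vapour 178→118 °C: -66.6 kJ/kg
condensation at 118 °C: -395 kJ/kg
liquid 118→37.4 °C: -165.23 kJ/kg
Δh = -66.6 + -395 + -165.23 = -626.83 kJ/kg
Q = ṁ·Δh = 16.95 kg/s × -626.83 kJ/kg = -10625 kJ/s
|Q| = 10625 kW = 38249 MJ/h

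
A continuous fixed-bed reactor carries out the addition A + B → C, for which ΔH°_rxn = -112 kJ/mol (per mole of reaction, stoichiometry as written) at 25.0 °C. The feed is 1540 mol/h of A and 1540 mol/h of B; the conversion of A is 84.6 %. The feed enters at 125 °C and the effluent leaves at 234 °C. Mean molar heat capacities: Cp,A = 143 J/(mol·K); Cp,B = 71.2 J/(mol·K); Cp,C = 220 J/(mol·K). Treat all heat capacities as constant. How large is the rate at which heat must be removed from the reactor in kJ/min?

Extent of reaction ξ = 0.846 × 1540 = 1302.8 mol/h
Reaction term: ξ·ΔH°_rxn = 1302.8 × -112 = -145920 kJ/h
Sensible, feed 125→25 °C: -32987 kJ/h
Outlet flows (mol/h): A 237.16, B 237.16, C 1302.8
Sensible, products 25→234 °C: 70522 kJ/h
Q = ΔH = -108380 kJ/h = -30.106 kW
Heat removed = 1806.4 kJ/min

Q_out = 1810 kJ/min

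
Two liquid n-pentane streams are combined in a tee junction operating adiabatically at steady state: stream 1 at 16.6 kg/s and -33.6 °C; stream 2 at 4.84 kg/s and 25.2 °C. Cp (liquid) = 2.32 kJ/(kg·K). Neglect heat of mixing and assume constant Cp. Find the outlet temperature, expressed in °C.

T_out = -20.3 °C

Adiabatic, steady state ⇒ Σ ṁᵢCp,ᵢ(T_out − Tᵢ) = 0
Σ ṁᵢCp,ᵢTᵢ = 16.6×2.32×-33.6 + 4.84×2.32×25.2 = -1011
Σ ṁᵢCp,ᵢ = 16.6×2.32 + 4.84×2.32 = 49.741
T_out = -1011 / 49.741 = -20.326 °C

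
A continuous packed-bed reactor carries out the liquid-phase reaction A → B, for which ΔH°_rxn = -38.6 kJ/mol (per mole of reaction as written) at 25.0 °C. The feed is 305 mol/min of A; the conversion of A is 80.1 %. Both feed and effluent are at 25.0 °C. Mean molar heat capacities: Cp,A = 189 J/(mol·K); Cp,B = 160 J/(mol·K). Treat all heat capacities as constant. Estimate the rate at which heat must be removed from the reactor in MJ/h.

Q_out = 566 MJ/h

Extent of reaction ξ = 0.801 × 305 = 244.31 mol/min
Reaction term: ξ·ΔH°_rxn = 244.31 × -38.6 = -9430.2 kJ/min
Q = ΔH = -9430.2 kJ/min = -157.17 kW
Heat removed = 565.81 MJ/h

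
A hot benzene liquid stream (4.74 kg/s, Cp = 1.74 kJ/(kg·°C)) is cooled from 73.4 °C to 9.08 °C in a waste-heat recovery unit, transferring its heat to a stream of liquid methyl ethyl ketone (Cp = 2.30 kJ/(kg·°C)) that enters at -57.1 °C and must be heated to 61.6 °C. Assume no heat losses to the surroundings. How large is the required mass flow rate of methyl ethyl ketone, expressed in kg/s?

Heat released by hot stream: Q = 4.74 × 1.74 × (73.4 − 9.08) = 530.49 kJ/s
Energy balance on cold side (adiabatic exchanger): Q = ṁ_c·Cp_c·(T_c,out − T_c,in)
ṁ_c = 530.49 / [2.30 × (61.6 − -57.1)] = 1.9431 kg/s

ṁ_c = 1.94 kg/s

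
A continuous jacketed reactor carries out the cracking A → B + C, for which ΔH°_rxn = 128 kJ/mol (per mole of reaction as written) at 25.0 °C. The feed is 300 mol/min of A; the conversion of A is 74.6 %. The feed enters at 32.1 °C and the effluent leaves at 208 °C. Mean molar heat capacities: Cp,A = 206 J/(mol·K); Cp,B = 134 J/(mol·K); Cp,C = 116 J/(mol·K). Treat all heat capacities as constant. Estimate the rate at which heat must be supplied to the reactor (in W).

Extent of reaction ξ = 0.746 × 300 = 223.8 mol/min
Reaction term: ξ·ΔH°_rxn = 223.8 × 128 = 28646 kJ/min
Sensible, feed 32.1→25 °C: -438.78 kJ/min
Outlet flows (mol/min): A 76.2, B 223.8, C 223.8
Sensible, products 25→208 °C: 13111 kJ/min
Q = ΔH = 41319 kJ/min = 688.65 kW
Heat supplied = 688650 W

Q_in = 689000 W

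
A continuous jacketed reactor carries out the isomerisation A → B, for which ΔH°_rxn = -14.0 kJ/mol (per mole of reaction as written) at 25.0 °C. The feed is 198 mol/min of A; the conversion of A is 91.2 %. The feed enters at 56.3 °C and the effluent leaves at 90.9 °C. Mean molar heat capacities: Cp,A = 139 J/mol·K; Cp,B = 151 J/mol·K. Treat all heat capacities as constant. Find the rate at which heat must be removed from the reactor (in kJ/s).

Extent of reaction ξ = 0.912 × 198 = 180.58 mol/min
Reaction term: ξ·ΔH°_rxn = 180.58 × -14.0 = -2528.1 kJ/min
Sensible, feed 56.3→25 °C: -861.44 kJ/min
Outlet flows (mol/min): A 17.424, B 180.58
Sensible, products 25→90.9 °C: 1956.5 kJ/min
Q = ΔH = -1433 kJ/min = -23.883 kW
Heat removed = 23.883 kJ/s

Q_out = 23.9 kJ/s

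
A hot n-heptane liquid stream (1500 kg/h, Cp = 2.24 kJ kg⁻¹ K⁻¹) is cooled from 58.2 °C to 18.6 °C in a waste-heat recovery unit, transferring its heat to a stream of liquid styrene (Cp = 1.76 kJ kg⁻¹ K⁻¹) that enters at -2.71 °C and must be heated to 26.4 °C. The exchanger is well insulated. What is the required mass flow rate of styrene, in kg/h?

ṁ_c = 2600 kg/h

Heat released by hot stream: Q = 1500 × 2.24 × (58.2 − 18.6) = 133060 kJ/h
Energy balance on cold side (adiabatic exchanger): Q = ṁ_c·Cp_c·(T_c,out − T_c,in)
ṁ_c = 133060 / [1.76 × (26.4 − -2.71)] = 2597 kg/h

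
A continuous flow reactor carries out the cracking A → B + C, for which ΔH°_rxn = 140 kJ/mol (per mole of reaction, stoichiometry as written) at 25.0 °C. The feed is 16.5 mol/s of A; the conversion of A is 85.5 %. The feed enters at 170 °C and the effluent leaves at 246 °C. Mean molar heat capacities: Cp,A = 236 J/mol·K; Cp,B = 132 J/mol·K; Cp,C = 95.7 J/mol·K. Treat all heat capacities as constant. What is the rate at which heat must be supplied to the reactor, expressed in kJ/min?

Q_in = 135000 kJ/min

Extent of reaction ξ = 0.855 × 16.5 = 14.107 mol/s
Reaction term: ξ·ΔH°_rxn = 14.107 × 140 = 1975 kJ/s
Sensible, feed 170→25 °C: -564.63 kJ/s
Outlet flows (mol/s): A 2.3925, B 14.107, C 14.107
Sensible, products 25→246 °C: 834.7 kJ/s
Q = ΔH = 2245.1 kJ/s = 2245.1 kW
Heat supplied = 134710 kJ/min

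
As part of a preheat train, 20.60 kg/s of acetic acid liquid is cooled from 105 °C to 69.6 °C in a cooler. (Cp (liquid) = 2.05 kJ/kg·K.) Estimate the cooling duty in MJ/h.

Q = ṁ·Cp·ΔT = 20.60 × 2.05 × (69.6 − 105) = -1494.9 kJ/s
Cooling duty = 5381.8 MJ/h

Q_c = 5380 MJ/h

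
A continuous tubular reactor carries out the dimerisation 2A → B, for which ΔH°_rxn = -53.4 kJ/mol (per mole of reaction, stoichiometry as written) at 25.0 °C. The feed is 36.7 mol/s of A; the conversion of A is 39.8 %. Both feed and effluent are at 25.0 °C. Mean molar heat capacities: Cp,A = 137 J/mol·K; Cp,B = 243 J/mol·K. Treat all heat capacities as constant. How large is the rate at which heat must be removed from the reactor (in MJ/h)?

Extent of reaction ξ = 0.398 × 36.7 / 2 = 7.3033 mol/s
Reaction term: ξ·ΔH°_rxn = 7.3033 × -53.4 = -390 kJ/s
Q = ΔH = -390 kJ/s = -390 kW
Heat removed = 1404 MJ/h

Q_out = 1400 MJ/h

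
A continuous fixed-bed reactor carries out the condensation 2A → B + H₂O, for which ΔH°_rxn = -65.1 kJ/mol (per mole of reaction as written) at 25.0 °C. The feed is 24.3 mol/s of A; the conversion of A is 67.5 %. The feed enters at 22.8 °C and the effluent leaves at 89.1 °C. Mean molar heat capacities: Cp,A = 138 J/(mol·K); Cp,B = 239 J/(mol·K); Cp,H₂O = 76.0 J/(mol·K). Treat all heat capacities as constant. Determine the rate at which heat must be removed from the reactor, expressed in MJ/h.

Q_out = 1050 MJ/h

Extent of reaction ξ = 0.675 × 24.3 / 2 = 8.2012 mol/s
Reaction term: ξ·ΔH°_rxn = 8.2012 × -65.1 = -533.9 kJ/s
Sensible, feed 22.8→25 °C: 7.3775 kJ/s
Outlet flows (mol/s): A 7.8975, B 8.2012, H₂O 8.2012
Sensible, products 25→89.1 °C: 235.46 kJ/s
Q = ΔH = -291.07 kJ/s = -291.07 kW
Heat removed = 1047.8 MJ/h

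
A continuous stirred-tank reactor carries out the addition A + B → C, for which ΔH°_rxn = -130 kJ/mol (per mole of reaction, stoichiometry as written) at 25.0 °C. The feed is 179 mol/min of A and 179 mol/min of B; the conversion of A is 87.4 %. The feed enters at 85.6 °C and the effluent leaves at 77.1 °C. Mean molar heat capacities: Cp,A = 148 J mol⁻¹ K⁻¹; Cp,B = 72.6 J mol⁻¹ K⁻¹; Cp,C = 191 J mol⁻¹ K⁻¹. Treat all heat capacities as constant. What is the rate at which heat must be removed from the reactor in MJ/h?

Q_out = 1250 MJ/h

Extent of reaction ξ = 0.874 × 179 = 156.45 mol/min
Reaction term: ξ·ΔH°_rxn = 156.45 × -130 = -20338 kJ/min
Sensible, feed 85.6→25 °C: -2392.9 kJ/min
Outlet flows (mol/min): A 22.554, B 22.554, C 156.45
Sensible, products 25→77.1 °C: 1816 kJ/min
Q = ΔH = -20915 kJ/min = -348.58 kW
Heat removed = 1254.9 MJ/h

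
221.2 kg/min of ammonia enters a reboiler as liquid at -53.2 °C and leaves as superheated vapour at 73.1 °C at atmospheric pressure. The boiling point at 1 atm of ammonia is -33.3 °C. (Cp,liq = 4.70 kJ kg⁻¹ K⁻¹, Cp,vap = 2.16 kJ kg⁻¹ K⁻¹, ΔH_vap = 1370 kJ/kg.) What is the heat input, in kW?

Q = 6240 kW

liquid -53.2→-33.3 °C: 93.53 kJ/kg
vaporisation at -33.3 °C: 1370 kJ/kg
vapour -33.3→73.1 °C: 229.82 kJ/kg
Δh = 93.53 + 1370 + 229.82 = 1693.4 kJ/kg
Q = ṁ·Δh = 221.2 kg/min × 1693.4 kJ/kg = 374570 kJ/min
|Q| = 6242.8 kW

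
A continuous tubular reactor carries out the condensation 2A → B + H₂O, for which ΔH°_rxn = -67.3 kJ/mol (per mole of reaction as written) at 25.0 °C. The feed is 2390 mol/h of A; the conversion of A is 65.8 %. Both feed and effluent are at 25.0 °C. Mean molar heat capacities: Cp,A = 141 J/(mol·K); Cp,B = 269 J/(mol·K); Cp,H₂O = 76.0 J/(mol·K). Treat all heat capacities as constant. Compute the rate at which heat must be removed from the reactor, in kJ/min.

Q_out = 882 kJ/min

Extent of reaction ξ = 0.658 × 2390 / 2 = 786.31 mol/h
Reaction term: ξ·ΔH°_rxn = 786.31 × -67.3 = -52919 kJ/h
Q = ΔH = -52919 kJ/h = -14.7 kW
Heat removed = 881.98 kJ/min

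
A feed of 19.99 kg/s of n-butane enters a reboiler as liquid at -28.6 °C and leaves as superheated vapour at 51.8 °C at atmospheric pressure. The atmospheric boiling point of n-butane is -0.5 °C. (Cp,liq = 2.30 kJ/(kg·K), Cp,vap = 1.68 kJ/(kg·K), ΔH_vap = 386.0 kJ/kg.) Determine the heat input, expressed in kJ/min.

Q = 646000 kJ/min

liquid -28.6→-0.5 °C: 64.63 kJ/kg
vaporisation at -0.5 °C: 386 kJ/kg
vapour -0.5→51.8 °C: 87.864 kJ/kg
Δh = 64.63 + 386 + 87.864 = 538.49 kJ/kg
Q = ṁ·Δh = 19.99 kg/s × 538.49 kJ/kg = 10764 kJ/s
|Q| = 10764 kW = 645870 kJ/min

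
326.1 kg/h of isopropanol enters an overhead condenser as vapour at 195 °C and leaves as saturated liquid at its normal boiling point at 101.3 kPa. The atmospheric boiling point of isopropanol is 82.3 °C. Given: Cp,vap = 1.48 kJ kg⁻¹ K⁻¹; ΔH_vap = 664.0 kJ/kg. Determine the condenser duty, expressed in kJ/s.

vapour 195→82.3 °C: -166.8 kJ/kg
condensation at 82.3 °C: -664 kJ/kg
Δh = -166.8 + -664 = -830.8 kJ/kg
Q = ṁ·Δh = 326.1 kg/h × -830.8 kJ/kg = -270920 kJ/h
|Q| = 75.256 kW

Q_c = 75.3 kJ/s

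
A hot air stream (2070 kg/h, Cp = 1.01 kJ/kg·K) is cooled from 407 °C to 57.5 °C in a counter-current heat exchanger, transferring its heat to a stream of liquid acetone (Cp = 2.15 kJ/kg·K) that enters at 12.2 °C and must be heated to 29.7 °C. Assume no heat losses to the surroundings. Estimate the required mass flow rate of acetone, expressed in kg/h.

ṁ_c = 19400 kg/h

Heat released by hot stream: Q = 2070 × 1.01 × (407 − 57.5) = 730700 kJ/h
Energy balance on cold side (adiabatic exchanger): Q = ṁ_c·Cp_c·(T_c,out − T_c,in)
ṁ_c = 730700 / [2.15 × (29.7 − 12.2)] = 19421 kg/h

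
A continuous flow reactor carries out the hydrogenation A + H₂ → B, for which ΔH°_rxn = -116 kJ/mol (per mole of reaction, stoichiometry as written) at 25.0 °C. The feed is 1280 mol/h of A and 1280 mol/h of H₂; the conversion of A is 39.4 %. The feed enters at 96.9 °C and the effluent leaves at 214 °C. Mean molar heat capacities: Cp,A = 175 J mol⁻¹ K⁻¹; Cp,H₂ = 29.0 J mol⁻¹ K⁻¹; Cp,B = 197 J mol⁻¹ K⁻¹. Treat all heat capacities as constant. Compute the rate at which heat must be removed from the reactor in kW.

Extent of reaction ξ = 0.394 × 1280 = 504.32 mol/h
Reaction term: ξ·ΔH°_rxn = 504.32 × -116 = -58501 kJ/h
Sensible, feed 96.9→25 °C: -18775 kJ/h
Outlet flows (mol/h): A 775.68, H₂ 775.68, B 504.32
Sensible, products 25→214 °C: 48684 kJ/h
Q = ΔH = -28591 kJ/h = -7.942 kW
Heat removed = 7.942 kW

Q_out = 7.94 kW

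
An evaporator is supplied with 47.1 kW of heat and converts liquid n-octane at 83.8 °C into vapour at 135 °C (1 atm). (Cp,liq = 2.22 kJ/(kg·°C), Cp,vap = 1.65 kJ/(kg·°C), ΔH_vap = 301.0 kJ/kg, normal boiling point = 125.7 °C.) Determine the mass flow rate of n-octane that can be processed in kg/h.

ṁ = 414 kg/h

Δh = 2.22×(125.7−83.8) + 301.0 + 1.65×(135−125.7) = 409.36 kJ/kg
Q = 47.1 kW = 47.1 kJ/s = 169560 kJ/h
ṁ = Q/Δh = 169560 / 409.36 = 414.2 kg/h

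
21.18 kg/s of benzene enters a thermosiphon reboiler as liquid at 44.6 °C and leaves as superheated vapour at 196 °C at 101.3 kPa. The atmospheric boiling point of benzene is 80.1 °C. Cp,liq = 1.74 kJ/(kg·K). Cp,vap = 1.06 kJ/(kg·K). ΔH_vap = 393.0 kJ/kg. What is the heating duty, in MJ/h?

liquid 44.6→80.1 °C: 61.77 kJ/kg
vaporisation at 80.1 °C: 393 kJ/kg
vapour 80.1→196 °C: 122.85 kJ/kg
Δh = 61.77 + 393 + 122.85 = 577.62 kJ/kg
Q = ṁ·Δh = 21.18 kg/s × 577.62 kJ/kg = 12234 kJ/s
|Q| = 12234 kW = 44043 MJ/h

Q = 44000 MJ/h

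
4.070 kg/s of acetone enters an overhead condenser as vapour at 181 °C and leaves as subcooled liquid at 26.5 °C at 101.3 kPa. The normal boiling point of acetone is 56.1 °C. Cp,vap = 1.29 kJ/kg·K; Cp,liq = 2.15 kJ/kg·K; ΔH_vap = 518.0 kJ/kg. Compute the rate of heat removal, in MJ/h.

Q_c = 10900 MJ/h

vapour 181→56.1 °C: -161.12 kJ/kg
condensation at 56.1 °C: -518 kJ/kg
liquid 56.1→26.5 °C: -63.64 kJ/kg
Δh = -161.12 + -518 + -63.64 = -742.76 kJ/kg
Q = ṁ·Δh = 4.070 kg/s × -742.76 kJ/kg = -3023 kJ/s
|Q| = 3023 kW = 10883 MJ/h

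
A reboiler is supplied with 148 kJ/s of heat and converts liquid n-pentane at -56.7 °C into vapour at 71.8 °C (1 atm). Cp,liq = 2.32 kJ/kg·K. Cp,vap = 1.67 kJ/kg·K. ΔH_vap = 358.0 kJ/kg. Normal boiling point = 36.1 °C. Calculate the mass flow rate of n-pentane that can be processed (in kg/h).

ṁ = 842 kg/h

Δh = 2.32×(36.1−-56.7) + 358.0 + 1.67×(71.8−36.1) = 632.92 kJ/kg
Q = 148 kJ/s = 148 kJ/s = 532800 kJ/h
ṁ = Q/Δh = 532800 / 632.92 = 841.82 kg/h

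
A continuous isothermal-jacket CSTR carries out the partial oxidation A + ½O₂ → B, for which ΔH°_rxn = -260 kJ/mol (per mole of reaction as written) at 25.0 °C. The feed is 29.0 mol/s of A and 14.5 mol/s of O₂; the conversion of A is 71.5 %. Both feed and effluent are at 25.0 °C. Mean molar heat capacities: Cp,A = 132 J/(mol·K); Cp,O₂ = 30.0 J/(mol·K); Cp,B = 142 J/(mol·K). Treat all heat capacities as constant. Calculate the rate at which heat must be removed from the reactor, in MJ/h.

Q_out = 19400 MJ/h

Extent of reaction ξ = 0.715 × 29.0 = 20.735 mol/s
Reaction term: ξ·ΔH°_rxn = 20.735 × -260 = -5391.1 kJ/s
Q = ΔH = -5391.1 kJ/s = -5391.1 kW
Heat removed = 19408 MJ/h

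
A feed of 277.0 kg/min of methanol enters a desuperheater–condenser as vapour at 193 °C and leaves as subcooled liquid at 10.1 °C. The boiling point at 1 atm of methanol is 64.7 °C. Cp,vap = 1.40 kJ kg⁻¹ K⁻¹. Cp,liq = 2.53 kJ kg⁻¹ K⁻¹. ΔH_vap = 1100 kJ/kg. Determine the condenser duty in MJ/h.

Q_c = 23600 MJ/h

vapour 193→64.7 °C: -179.62 kJ/kg
condensation at 64.7 °C: -1100 kJ/kg
liquid 64.7→10.1 °C: -138.14 kJ/kg
Δh = -179.62 + -1100 + -138.14 = -1417.8 kJ/kg
Q = ṁ·Δh = 277.0 kg/min × -1417.8 kJ/kg = -392720 kJ/min
|Q| = 6545.3 kW = 23563 MJ/h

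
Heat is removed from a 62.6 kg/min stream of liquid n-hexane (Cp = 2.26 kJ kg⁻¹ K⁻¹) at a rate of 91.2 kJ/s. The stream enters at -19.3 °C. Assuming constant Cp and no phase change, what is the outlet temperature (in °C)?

Q = 91.2 kJ/s = 5472 kJ/min
ΔT = Q/(ṁ·Cp) = 5472/(62.6×2.26) = 38.678 K
T_out = -19.3 − 38.678 = -57.978 °C

T_out = -58.0 °C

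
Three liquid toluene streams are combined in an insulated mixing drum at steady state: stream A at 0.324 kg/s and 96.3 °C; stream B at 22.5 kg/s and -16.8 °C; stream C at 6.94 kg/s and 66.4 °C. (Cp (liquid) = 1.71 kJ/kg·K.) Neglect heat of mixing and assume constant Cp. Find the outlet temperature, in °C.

T_out = 3.83 °C

Energy balance with Q = 0: Σ ṁᵢCp,ᵢ(T_out − Tᵢ) = 0
Σ ṁᵢCp,ᵢTᵢ = 0.324×1.71×96.3 + 22.5×1.71×-16.8 + 6.94×1.71×66.4 = 194.97
Σ ṁᵢCp,ᵢ = 0.324×1.71 + 22.5×1.71 + 6.94×1.71 = 50.896
T_out = 194.97 / 50.896 = 3.8307 °C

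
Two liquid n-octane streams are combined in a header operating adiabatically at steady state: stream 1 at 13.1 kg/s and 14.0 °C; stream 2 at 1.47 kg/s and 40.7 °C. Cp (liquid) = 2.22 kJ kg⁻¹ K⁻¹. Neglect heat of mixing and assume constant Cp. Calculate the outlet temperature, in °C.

T_out = 16.7 °C

Adiabatic, steady state ⇒ Σ ṁᵢCp,ᵢ(T_out − Tᵢ) = 0
Σ ṁᵢCp,ᵢTᵢ = 13.1×2.22×14.0 + 1.47×2.22×40.7 = 539.97
Σ ṁᵢCp,ᵢ = 13.1×2.22 + 1.47×2.22 = 32.345
T_out = 539.97 / 32.345 = 16.694 °C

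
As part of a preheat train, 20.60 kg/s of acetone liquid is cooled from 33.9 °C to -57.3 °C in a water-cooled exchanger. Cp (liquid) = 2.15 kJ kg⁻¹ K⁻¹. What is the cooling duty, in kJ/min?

Q = ṁ·Cp·ΔT = 20.60 × 2.15 × (-57.3 − 33.9) = -4039.2 kJ/s
Cooling duty = 242350 kJ/min

Q_c = 242000 kJ/min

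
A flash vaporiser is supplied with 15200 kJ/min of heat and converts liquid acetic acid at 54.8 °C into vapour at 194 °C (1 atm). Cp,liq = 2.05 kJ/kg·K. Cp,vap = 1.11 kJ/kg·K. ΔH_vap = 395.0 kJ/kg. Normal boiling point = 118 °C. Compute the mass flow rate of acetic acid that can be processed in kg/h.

ṁ = 1500 kg/h

Δh = 2.05×(118−54.8) + 395.0 + 1.11×(194−118) = 608.92 kJ/kg
Q = 15200 kJ/min = 253.33 kJ/s = 912000 kJ/h
ṁ = Q/Δh = 912000 / 608.92 = 1497.7 kg/h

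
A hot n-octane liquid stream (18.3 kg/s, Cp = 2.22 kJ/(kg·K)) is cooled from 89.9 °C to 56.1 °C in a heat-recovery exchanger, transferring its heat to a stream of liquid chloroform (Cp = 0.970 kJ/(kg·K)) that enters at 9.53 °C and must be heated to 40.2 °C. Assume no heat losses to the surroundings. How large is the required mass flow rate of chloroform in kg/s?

Heat released by hot stream: Q = 18.3 × 2.22 × (89.9 − 56.1) = 1373.2 kJ/s
Energy balance on cold side (adiabatic exchanger): Q = ṁ_c·Cp_c·(T_c,out − T_c,in)
ṁ_c = 1373.2 / [0.970 × (40.2 − 9.53)] = 46.157 kg/s

ṁ_c = 46.2 kg/s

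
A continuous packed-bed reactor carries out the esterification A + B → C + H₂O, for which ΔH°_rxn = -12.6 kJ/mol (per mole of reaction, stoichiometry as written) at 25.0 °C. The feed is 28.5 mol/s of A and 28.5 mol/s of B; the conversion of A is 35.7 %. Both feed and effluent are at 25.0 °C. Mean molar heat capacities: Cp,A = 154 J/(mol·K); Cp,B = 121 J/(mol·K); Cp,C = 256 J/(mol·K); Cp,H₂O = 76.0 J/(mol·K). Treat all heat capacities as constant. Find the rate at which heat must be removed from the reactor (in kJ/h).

Q_out = 462000 kJ/h

Extent of reaction ξ = 0.357 × 28.5 = 10.175 mol/s
Reaction term: ξ·ΔH°_rxn = 10.175 × -12.6 = -128.2 kJ/s
Q = ΔH = -128.2 kJ/s = -128.2 kW
Heat removed = 461520 kJ/h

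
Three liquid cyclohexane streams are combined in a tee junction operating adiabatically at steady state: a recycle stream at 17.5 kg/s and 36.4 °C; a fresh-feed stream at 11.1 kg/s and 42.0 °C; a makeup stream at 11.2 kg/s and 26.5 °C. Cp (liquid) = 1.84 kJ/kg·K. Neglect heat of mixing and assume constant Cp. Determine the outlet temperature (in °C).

Energy balance with Q = 0: Σ ṁᵢCp,ᵢ(T_out − Tᵢ) = 0
Σ ṁᵢCp,ᵢTᵢ = 17.5×1.84×36.4 + 11.1×1.84×42.0 + 11.2×1.84×26.5 = 2576
Σ ṁᵢCp,ᵢ = 17.5×1.84 + 11.1×1.84 + 11.2×1.84 = 73.232
T_out = 2576 / 73.232 = 35.176 °C

T_out = 35.2 °C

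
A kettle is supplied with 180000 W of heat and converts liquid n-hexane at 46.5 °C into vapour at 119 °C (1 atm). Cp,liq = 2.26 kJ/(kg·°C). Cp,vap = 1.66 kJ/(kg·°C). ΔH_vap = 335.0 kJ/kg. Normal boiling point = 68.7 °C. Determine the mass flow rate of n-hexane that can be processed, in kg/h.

ṁ = 1380 kg/h

Δh = 2.26×(68.7−46.5) + 335.0 + 1.66×(119−68.7) = 468.67 kJ/kg
Q = 180000 W = 180 kJ/s = 648000 kJ/h
ṁ = Q/Δh = 648000 / 468.67 = 1382.6 kg/h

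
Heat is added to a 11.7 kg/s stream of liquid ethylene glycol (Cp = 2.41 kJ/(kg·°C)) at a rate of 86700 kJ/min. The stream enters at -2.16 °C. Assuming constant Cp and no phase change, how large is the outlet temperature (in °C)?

T_out = 49.1 °C

Q = 86700 kJ/min = 1445 kJ/s
ΔT = Q/(ṁ·Cp) = 1445/(11.7×2.41) = 51.247 K
T_out = -2.16 + 51.247 = 49.087 °C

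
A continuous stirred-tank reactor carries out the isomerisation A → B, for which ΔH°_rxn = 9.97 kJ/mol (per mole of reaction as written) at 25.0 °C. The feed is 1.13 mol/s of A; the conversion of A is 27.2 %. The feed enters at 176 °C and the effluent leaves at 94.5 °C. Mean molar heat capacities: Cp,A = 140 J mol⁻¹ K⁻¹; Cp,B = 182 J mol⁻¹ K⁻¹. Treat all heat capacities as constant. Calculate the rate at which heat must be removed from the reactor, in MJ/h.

Q_out = 32.2 MJ/h

Extent of reaction ξ = 0.272 × 1.13 = 0.30736 mol/s
Reaction term: ξ·ΔH°_rxn = 0.30736 × 9.97 = 3.0644 kJ/s
Sensible, feed 176→25 °C: -23.888 kJ/s
Outlet flows (mol/s): A 0.82264, B 0.30736
Sensible, products 25→94.5 °C: 11.892 kJ/s
Q = ΔH = -8.9317 kJ/s = -8.9317 kW
Heat removed = 32.154 MJ/h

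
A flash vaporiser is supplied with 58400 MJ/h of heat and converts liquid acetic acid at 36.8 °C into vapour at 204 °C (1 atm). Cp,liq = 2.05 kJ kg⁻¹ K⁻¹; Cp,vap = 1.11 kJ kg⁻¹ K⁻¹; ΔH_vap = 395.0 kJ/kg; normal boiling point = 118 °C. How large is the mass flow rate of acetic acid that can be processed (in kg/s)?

Δh = 2.05×(118−36.8) + 395.0 + 1.11×(204−118) = 656.92 kJ/kg
Q = 58400 MJ/h = 16222 kJ/s = 16222 kJ/s
ṁ = Q/Δh = 16222 / 656.92 = 24.694 kg/s

ṁ = 24.7 kg/s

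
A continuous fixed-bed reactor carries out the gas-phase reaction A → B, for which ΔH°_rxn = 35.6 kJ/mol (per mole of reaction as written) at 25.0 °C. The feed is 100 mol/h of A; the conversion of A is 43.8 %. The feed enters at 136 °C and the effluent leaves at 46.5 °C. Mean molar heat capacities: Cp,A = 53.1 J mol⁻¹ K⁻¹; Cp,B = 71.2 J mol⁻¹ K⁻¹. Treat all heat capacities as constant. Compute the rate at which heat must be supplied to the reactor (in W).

Extent of reaction ξ = 0.438 × 100 = 43.8 mol/h
Reaction term: ξ·ΔH°_rxn = 43.8 × 35.6 = 1559.3 kJ/h
Sensible, feed 136→25 °C: -589.41 kJ/h
Outlet flows (mol/h): A 56.2, B 43.8
Sensible, products 25→46.5 °C: 131.21 kJ/h
Q = ΔH = 1101.1 kJ/h = 0.30586 kW
Heat supplied = 305.86 W

Q_in = 306 W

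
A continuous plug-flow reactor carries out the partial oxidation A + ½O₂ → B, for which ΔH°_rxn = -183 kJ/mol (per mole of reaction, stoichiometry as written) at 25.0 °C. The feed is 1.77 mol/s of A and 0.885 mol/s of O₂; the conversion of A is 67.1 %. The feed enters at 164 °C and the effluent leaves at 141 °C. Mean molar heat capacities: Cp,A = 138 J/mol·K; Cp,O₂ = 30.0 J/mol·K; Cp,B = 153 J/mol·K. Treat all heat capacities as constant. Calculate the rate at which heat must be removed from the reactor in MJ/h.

Q_out = 805 MJ/h

Extent of reaction ξ = 0.671 × 1.77 = 1.1877 mol/s
Reaction term: ξ·ΔH°_rxn = 1.1877 × -183 = -217.34 kJ/s
Sensible, feed 164→25 °C: -37.643 kJ/s
Outlet flows (mol/s): A 0.58233, O₂ 0.29117, B 1.1877
Sensible, products 25→141 °C: 31.414 kJ/s
Q = ΔH = -223.57 kJ/s = -223.57 kW
Heat removed = 804.86 MJ/h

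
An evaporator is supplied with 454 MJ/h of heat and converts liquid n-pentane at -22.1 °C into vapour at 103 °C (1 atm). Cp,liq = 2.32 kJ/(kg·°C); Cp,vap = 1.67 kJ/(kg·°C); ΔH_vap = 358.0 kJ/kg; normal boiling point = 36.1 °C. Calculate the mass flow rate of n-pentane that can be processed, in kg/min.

ṁ = 12.5 kg/min

Δh = 2.32×(36.1−-22.1) + 358.0 + 1.67×(103−36.1) = 604.75 kJ/kg
Q = 454 MJ/h = 126.11 kJ/s = 7566.7 kJ/min
ṁ = Q/Δh = 7566.7 / 604.75 = 12.512 kg/min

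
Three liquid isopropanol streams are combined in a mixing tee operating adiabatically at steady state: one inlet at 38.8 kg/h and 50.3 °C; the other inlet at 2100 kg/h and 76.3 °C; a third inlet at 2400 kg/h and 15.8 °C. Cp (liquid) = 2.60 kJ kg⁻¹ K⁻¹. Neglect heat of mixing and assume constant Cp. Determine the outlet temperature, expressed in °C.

T_out = 44.1 °C

Adiabatic, steady state ⇒ Σ ṁᵢCp,ᵢ(T_out − Tᵢ) = 0
T_out = Σ ṁᵢCp,ᵢTᵢ / Σ ṁᵢCp,ᵢ
      = 520260 / 11801 = 44.087 °C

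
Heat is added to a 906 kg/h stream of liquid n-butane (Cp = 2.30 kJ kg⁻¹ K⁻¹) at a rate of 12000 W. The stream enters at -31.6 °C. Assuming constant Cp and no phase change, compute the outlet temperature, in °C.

T_out = -10.9 °C

Q = 12000 W = 43200 kJ/h
ΔT = Q/(ṁ·Cp) = 43200/(906×2.30) = 20.731 K
T_out = -31.6 + 20.731 = -10.869 °C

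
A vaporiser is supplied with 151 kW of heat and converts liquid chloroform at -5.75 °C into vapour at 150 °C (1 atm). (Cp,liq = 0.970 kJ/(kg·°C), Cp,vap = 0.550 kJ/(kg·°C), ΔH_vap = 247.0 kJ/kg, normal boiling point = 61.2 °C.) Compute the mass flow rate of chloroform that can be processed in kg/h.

Δh = 0.970×(61.2−-5.75) + 247.0 + 0.550×(150−61.2) = 360.78 kJ/kg
Q = 151 kW = 151 kJ/s = 543600 kJ/h
ṁ = Q/Δh = 543600 / 360.78 = 1506.7 kg/h

ṁ = 1510 kg/h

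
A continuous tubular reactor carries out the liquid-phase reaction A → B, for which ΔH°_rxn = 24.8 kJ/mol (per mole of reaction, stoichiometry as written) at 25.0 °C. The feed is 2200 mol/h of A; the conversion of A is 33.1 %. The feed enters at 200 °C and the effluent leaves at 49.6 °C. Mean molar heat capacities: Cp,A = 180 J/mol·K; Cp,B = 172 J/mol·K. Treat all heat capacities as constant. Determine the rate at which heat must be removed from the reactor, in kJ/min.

Extent of reaction ξ = 0.331 × 2200 = 728.2 mol/h
Reaction term: ξ·ΔH°_rxn = 728.2 × 24.8 = 18059 kJ/h
Sensible, feed 200→25 °C: -69300 kJ/h
Outlet flows (mol/h): A 1471.8, B 728.2
Sensible, products 25→49.6 °C: 9598.3 kJ/h
Q = ΔH = -41642 kJ/h = -11.567 kW
Heat removed = 694.04 kJ/min

Q_out = 694 kJ/min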